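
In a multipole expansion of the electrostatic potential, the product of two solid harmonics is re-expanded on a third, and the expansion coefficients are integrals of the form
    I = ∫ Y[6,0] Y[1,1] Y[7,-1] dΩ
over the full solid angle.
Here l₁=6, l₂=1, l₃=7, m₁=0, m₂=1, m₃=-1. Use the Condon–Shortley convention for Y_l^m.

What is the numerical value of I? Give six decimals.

m-sum 0 ✓  L=14 even ✓  5≤7≤7 ✓
Π(2lᵢ+1) = 13×3×15 = 585
triangle coeff Δ(6,1,7) = 1/1365
Σ_t [0,0]: t=0:+1/518400 = 1/518400
(3j)²=7/195 [(6 1 7; 0 0 0)], sign=-1
Σ_t [0,0]: t=0:+1/1036800 = 1/1036800
(3j)²=4/195 [(6 1 7; 0 1 -1)], sign=+1
⇒ 4πI² = 28/65
I = (-1)√(28/65/(4π)) = -0.18514731

-0.185147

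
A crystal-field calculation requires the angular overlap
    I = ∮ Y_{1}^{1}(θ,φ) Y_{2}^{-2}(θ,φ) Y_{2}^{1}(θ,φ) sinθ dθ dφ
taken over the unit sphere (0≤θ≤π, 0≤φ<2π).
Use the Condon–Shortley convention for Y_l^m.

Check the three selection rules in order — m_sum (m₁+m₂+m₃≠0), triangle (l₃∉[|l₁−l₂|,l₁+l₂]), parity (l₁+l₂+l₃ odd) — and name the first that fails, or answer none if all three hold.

parity

azimuthal sum: 1 − 2 + 1 = 0  ✓
1 ≤ 2 ≤ 3 (triangle on l)  ✓
L = 1 + 2 + 2 = 5 (odd)  ✗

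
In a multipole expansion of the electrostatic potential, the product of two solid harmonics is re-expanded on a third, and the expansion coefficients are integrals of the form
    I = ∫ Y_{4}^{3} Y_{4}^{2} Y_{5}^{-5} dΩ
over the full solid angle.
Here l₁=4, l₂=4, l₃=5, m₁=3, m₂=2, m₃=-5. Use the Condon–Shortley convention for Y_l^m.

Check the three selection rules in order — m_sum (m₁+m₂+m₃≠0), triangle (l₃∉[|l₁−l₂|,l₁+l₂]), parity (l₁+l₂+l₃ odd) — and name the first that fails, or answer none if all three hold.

parity

m₁+m₂+m₃ = 3 + 2 − 5 = 0  ✓
triangle: |4−4|=0 ≤ l₃=5 ≤ 4+4=8  ✓
parity: l₁+l₂+l₃ = 13 is odd  ✗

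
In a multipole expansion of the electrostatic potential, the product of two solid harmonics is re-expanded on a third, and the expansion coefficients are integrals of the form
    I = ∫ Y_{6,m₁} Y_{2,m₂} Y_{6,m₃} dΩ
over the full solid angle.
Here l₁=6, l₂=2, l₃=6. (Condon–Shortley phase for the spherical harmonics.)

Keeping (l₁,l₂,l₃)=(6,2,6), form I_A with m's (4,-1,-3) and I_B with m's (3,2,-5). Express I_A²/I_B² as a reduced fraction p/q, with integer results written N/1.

49/22

Shared (l₁,l₂,l₃)=(6,2,6): N and (l;000)² cancel in I_A²/I_B².
A: Δ = 2!·10!·2!/15! = 1/90090; Racah Σ t=0..1: t=0:+1/161280 t=1:−1/725760 = 1/207360; ⇒ 3j(6 2 6; 4 -1 -3)² = 7/286, sgn -1
B: Δ = 2!·10!·2!/15! = 1/90090; Racah Σ t=2..2: t=2:+1/1451520 = 1/1451520; ⇒ 3j(6 2 6; 3 2 -5)² = 1/91, sgn -1
I_A²/I_B² = (7/286)/(1/91) = 49/22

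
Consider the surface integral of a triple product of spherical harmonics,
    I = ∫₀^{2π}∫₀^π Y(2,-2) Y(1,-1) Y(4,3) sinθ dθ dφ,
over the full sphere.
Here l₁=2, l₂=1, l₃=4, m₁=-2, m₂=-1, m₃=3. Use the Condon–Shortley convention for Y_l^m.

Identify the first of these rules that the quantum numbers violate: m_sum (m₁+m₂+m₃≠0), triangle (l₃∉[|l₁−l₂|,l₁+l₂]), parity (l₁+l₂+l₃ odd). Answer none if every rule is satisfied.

Σmᵢ = 0  ✓
l₃∈[|l₁−l₂|,l₁+l₂]=[1,3], have l₃=4  ✗
Σlᵢ = 7 ⇒ odd

triangle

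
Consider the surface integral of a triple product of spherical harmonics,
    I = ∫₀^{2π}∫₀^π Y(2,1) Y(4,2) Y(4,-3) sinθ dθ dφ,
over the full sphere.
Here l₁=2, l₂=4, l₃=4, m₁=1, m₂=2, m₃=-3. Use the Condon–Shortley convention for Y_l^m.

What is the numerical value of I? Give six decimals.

m-sum 0 ✓  L=10 even ✓  2≤4≤6 ✓
Π(2lᵢ+1) = 5×9×9 = 405
triangle coeff Δ(2,4,4) = 1/13860
Σ_t [0,2]: t=0:+1/192 t=1:−1/36 t=2:+1/192 = -5/288
(3j)²=20/693 [(2 4 4; 0 0 0)], sign=-1
Σ_t [0,1]: t=0:+1/1440 t=1:−1/240 = -1/288
(3j)²=5/132 [(2 4 4; 1 2 -3)], sign=+1
⇒ 4πI² = 375/847
I = (-1)√(375/847/(4π)) = -0.18770204

-0.187702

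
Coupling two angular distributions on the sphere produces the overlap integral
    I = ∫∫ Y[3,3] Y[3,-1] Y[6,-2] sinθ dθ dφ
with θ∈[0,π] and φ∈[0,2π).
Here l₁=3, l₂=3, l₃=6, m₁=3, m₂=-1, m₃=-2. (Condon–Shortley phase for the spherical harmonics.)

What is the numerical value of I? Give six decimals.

m-sum 0 ✓  L=12 even ✓  0≤6≤6 ✓
Π(2lᵢ+1) = 7×7×13 = 637
triangle coeff Δ(3,3,6) = 1/12012
Σ_t [0,0]: t=0:+1/1296 = 1/1296
(3j)²=100/3003 [(3 3 6; 0 0 0)], sign=+1
Σ_t [0,0]: t=0:+1/34560 = 1/34560
(3j)²=1/429 [(3 3 6; 3 -1 -2)], sign=+1
⇒ 4πI² = 700/14157
I = (+1)√(700/14157/(4π)) = 0.06272757

0.062728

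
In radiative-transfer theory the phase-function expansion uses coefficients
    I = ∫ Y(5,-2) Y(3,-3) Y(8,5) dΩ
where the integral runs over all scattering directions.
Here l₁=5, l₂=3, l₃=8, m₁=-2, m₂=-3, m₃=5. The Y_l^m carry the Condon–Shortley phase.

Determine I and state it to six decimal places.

Checks pass: Σm=0; 16 even; l₃=8∈[2,8].
(2·5+1)(2·3+1)(2·8+1) = 1309
Δ: 0! 10! 6! / 17! → 1/136136
sum: t=0:+1/518400 = 1/518400
3j²(5 3 8; 0 0 0) = Δ·Π!·Σ² = 56/2431  (sign +1)
sum: t=0:+1/21772800 = 1/21772800
3j²(5 3 8; -2 -3 5) = Δ·Π!·Σ² = 3/238  (sign -1)
combine: 4πI² = 1309·56/2431·3/238 = 84/221
take √, sign -1: I = -0.17391561

-0.173916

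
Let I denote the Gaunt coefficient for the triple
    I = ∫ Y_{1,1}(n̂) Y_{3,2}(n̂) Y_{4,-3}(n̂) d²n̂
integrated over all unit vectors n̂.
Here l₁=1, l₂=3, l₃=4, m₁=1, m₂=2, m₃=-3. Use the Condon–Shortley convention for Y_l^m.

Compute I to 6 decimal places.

-0.282095

m-sum 0 ✓  L=8 even ✓  2≤4≤4 ✓
Π(2lᵢ+1) = 3×7×9 = 189
triangle coeff Δ(1,3,4) = 1/252
Σ_t [0,0]: t=0:+1/36 = 1/36
(3j)²=4/63 [(1 3 4; 0 0 0)], sign=+1
Σ_t [0,0]: t=0:+1/240 = 1/240
(3j)²=1/12 [(1 3 4; 1 2 -3)], sign=-1
⇒ 4πI² = 1/1
I = (-1)√(1/1/(4π)) = -0.28209479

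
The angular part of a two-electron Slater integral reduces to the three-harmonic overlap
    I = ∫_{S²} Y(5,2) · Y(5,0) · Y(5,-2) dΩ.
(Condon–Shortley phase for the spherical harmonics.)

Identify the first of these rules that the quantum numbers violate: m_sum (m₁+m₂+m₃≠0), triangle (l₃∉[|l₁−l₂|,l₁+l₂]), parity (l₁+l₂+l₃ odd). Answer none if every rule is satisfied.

m₁+m₂+m₃ = 2 + 0 − 2 = 0  ✓
triangle: |5−5|=0 ≤ l₃=5 ≤ 5+5=10  ✓
parity: l₁+l₂+l₃ = 15 is odd  ✗

parity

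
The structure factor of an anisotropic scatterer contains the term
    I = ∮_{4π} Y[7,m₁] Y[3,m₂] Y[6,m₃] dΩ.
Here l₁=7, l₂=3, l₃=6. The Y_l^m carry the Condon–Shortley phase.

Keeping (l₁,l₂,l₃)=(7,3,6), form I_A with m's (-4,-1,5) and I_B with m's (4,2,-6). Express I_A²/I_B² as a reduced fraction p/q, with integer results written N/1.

l's match ⇒ only the (l;m) 3-j factors differ between A and B.
A: triangle coeff Δ(7,3,6) = 1/2042040; Σ_t [1,2]: t=1:−1/21772800 t=2:+1/2903040 = 13/43545600; (3j)²=143/7140 [(7 3 6; -4 -1 5)], sign=-1
B: triangle coeff Δ(7,3,6) = 1/2042040; Σ_t [3,3]: t=3:−1/43545600 = -1/43545600; (3j)²=11/3094 [(7 3 6; 4 2 -6)], sign=-1
I_A²/I_B² = (143/7140)/(11/3094) = 169/30

169/30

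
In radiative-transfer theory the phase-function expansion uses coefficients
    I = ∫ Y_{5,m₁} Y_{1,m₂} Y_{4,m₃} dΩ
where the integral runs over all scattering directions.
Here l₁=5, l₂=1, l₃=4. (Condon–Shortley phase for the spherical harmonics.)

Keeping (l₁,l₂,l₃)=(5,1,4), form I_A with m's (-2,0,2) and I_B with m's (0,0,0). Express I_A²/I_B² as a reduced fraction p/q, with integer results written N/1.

Same 5,1,4: normalisation and zero-m 3j drop out of the ratio.
A: Δ: 2! 8! 0! / 11! → 1/495; sum: t=1:−1/1440 = -1/1440; 3j²(5 1 4; -2 0 2) = Δ·Π!·Σ² = 7/165  (sign -1)
B: Δ: 2! 8! 0! / 11! → 1/495; sum: t=1:−1/576 = -1/576; 3j²(5 1 4; 0 0 0) = Δ·Π!·Σ² = 5/99  (sign -1)
I_A²/I_B² = (7/165)/(5/99) = 21/25

21/25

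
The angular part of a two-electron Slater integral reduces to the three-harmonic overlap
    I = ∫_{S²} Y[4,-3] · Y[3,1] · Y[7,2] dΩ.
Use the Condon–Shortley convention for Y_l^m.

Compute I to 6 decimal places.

0.090400

m-sum 0 ✓  L=14 even ✓  1≤7≤7 ✓
Π(2lᵢ+1) = 9×7×15 = 945
triangle coeff Δ(4,3,7) = 1/45045
Σ_t [0,0]: t=0:+1/20736 = 1/20736
(3j)²=35/1287 [(4 3 7; 0 0 0)], sign=-1
Σ_t [0,0]: t=0:+1/241920 = 1/241920
(3j)²=4/1001 [(4 3 7; -3 1 2)], sign=-1
⇒ 4πI² = 2100/20449
I = (+1)√(2100/20449/(4π)) = 0.09040005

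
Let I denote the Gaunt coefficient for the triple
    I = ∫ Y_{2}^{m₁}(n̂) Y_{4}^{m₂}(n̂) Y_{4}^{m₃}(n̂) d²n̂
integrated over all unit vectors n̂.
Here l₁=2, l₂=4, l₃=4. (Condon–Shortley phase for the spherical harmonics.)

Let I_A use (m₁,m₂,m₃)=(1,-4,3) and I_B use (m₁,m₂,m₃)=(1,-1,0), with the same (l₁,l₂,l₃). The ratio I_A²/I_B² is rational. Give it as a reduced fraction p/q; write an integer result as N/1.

l's match ⇒ only the (l;m) 3-j factors differ between A and B.
A: triangle coeff Δ(2,4,4) = 1/13860; Σ_t [0,0]: t=0:+1/1440 = 1/1440; (3j)²=7/165 [(2 4 4; 1 -4 3)], sign=-1
B: triangle coeff Δ(2,4,4) = 1/13860; Σ_t [0,1]: t=0:+1/72 t=1:−1/96 = 1/288; (3j)²=1/462 [(2 4 4; 1 -1 0)], sign=+1
I_A²/I_B² = (7/165)/(1/462) = 98/5

98/5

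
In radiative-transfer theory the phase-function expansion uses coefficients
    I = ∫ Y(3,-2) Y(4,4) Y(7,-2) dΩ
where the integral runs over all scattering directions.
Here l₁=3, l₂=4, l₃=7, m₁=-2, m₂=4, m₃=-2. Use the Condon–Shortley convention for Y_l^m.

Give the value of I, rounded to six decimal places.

Rules hold: Σm=0, L=14 even, 1≤7≤7.
N = 7·9·15 = 945
Δ = 0!·6!·8!/15! = 1/45045
Racah Σ t=0..0: t=0:+1/20736 = 1/20736
⇒ 3j(3 4 7; 0 0 0)² = 35/1287, sgn -1
Racah Σ t=0..0: t=0:+1/4838400 = 1/4838400
⇒ 3j(3 4 7; -2 4 -2)² = 1/5005, sgn -1
4πI² = N·(3j₀)²·(3jₘ)² = 105/20449
I = +1·√(0.00513473/4π) = 0.02021407

0.020214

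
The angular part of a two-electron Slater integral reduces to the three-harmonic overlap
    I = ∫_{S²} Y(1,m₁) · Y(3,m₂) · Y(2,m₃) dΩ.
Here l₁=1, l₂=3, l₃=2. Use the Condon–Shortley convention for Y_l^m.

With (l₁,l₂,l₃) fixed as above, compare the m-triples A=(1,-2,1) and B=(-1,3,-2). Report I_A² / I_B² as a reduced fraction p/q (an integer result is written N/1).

2/3

Same 1,3,2: normalisation and zero-m 3j drop out of the ratio.
A: Δ: 2! 0! 4! / 7! → 1/105; sum: t=0:+1/12 = 1/12; 3j²(1 3 2; 1 -2 1) = Δ·Π!·Σ² = 2/21  (sign -1)
B: Δ: 2! 0! 4! / 7! → 1/105; sum: t=2:+1/48 = 1/48; 3j²(1 3 2; -1 3 -2) = Δ·Π!·Σ² = 1/7  (sign +1)
I_A²/I_B² = (2/21)/(1/7) = 2/3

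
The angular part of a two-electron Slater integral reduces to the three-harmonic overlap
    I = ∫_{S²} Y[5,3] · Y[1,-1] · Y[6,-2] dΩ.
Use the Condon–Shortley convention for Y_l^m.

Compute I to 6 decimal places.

0.100084

Rules hold: Σm=0, L=12 even, 4≤6≤6.
N = 11·3·13 = 429
Δ = 0!·10!·2!/13! = 1/858
Racah Σ t=0..0: t=0:+1/14400 = 1/14400
⇒ 3j(5 1 6; 0 0 0)² = 6/143, sgn +1
Racah Σ t=0..0: t=0:+1/161280 = 1/161280
⇒ 3j(5 1 6; 3 -1 -2)² = 1/143, sgn +1
4πI² = N·(3j₀)²·(3jₘ)² = 18/143
I = +1·√(0.125874/4π) = 0.10008369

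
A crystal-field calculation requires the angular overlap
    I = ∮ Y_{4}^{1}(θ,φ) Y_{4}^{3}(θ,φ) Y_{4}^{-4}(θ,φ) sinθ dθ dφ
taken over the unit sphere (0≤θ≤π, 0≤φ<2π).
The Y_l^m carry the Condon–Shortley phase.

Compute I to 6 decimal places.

-0.168431

Rules hold: Σm=0, L=12 even, 0≤4≤8.
N = 9·9·9 = 729
Δ = 4!·4!·4!/13! = 1/450450
Racah Σ t=0..4: t=0:+1/13824 t=1:−1/216 t=2:+1/64 t=3:−1/216 t=4:+1/13824 = 5/768
⇒ 3j(4 4 4; 0 0 0)² = 18/1001, sgn +1
Racah Σ t=3..3: t=3:−1/3456 = -1/3456
⇒ 3j(4 4 4; 1 3 -4)² = 35/1287, sgn -1
4πI² = N·(3j₀)²·(3jₘ)² = 7290/20449
I = -1·√(0.356497/4π) = -0.16843130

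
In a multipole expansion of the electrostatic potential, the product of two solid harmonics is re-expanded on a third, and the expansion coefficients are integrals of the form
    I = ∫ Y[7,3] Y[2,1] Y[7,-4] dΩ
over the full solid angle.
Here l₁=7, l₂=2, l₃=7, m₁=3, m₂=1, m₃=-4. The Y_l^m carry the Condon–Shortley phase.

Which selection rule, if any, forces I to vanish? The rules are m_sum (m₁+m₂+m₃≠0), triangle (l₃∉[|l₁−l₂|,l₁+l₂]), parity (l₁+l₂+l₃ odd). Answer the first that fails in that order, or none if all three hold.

Σmᵢ = 0  ✓
l₃∈[|l₁−l₂|,l₁+l₂]=[5,9], have l₃=7  ✓
Σlᵢ = 16 ⇒ even  ✓

none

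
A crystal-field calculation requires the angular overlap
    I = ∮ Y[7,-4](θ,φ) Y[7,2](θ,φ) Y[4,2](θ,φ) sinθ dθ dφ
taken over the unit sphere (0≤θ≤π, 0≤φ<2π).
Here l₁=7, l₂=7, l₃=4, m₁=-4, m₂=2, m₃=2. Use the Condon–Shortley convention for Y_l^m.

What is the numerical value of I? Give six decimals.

0.018344

m-sum 0 ✓  L=18 even ✓  0≤4≤14 ✓
Π(2lᵢ+1) = 15×15×9 = 2025
triangle coeff Δ(7,7,4) = 1/58198140
Σ_t [3,7]: t=3:−1/17418240 t=4:+1/622080 t=5:−1/230400 t=6:+1/622080 t=7:−1/17418240 = -1/806400
(3j)²=2268/230945 [(7 7 4; 0 0 0)], sign=-1
Σ_t [7,9]: t=7:−1/2903040 t=8:+1/2903040 t=9:−1/34836480 = -1/34836480
(3j)²=25/117572 [(7 7 4; -4 2 2)], sign=-1
⇒ 4πI² = 820125/193947611
I = (+1)√(820125/193947611/(4π)) = 0.01834395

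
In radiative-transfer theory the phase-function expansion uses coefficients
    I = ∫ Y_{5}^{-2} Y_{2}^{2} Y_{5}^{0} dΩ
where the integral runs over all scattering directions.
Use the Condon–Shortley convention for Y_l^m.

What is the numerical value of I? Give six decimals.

Rules hold: Σm=0, L=12 even, 3≤5≤7.
N = 11·5·11 = 605
Δ = 2!·8!·2!/13! = 1/38610
Racah Σ t=0..2: t=0:+1/2880 t=1:−1/576 t=2:+1/2880 = -1/960
⇒ 3j(5 2 5; 0 0 0)² = 10/429, sgn +1
Racah Σ t=2..2: t=2:+1/2880 = 1/2880
⇒ 3j(5 2 5; -2 2 0)² = 14/429, sgn -1
4πI² = N·(3j₀)²·(3jₘ)² = 700/1521
I = -1·√(0.460224/4π) = -0.19137248

-0.191372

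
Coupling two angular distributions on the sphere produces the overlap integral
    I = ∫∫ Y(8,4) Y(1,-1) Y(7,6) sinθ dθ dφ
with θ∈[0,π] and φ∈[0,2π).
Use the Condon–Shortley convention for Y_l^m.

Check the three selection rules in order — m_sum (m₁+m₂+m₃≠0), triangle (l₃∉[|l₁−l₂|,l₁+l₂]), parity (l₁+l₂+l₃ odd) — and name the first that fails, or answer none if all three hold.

Σmᵢ = 9  ✗
l₃∈[|l₁−l₂|,l₁+l₂]=[7,9], have l₃=7
Σlᵢ = 16 ⇒ even

m_sum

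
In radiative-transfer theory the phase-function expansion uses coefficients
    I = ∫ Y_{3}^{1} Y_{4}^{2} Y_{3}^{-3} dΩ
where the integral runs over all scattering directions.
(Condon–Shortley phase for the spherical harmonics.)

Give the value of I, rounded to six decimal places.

Rules hold: Σm=0, L=10 even, 1≤3≤7.
N = 7·9·7 = 441
Δ = 4!·2!·4!/11! = 1/34650
Racah Σ t=1..3: t=1:−1/72 t=2:+1/16 t=3:−1/72 = 5/144
⇒ 3j(3 4 3; 0 0 0)² = 2/77, sgn -1
Racah Σ t=2..2: t=2:+1/192 = 1/192
⇒ 3j(3 4 3; 1 2 -3)² = 3/77, sgn +1
4πI² = N·(3j₀)²·(3jₘ)² = 54/121
I = -1·√(0.446281/4π) = -0.18845135

-0.188451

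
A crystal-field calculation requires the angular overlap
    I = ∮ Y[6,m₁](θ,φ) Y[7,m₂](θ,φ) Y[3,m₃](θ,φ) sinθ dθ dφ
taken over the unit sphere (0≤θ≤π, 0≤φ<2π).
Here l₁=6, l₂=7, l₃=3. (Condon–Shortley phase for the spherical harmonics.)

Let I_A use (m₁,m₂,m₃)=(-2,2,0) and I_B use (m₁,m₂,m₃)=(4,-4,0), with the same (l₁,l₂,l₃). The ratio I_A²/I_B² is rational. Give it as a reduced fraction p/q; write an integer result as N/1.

735/704

Same 6,7,3: normalisation and zero-m 3j drop out of the ratio.
A: Δ: 10! 2! 4! / 17! → 1/2042040; sum: t=6:+1/207360 t=7:−1/120960 t=8:+1/967680 = -1/414720; 3j²(6 7 3; -2 2 0) = Δ·Π!·Σ² = 21/4862  (sign +1)
B: Δ: 10! 2! 4! / 17! → 1/2042040; sum: t=0:+1/43545600 t=1:−1/1451520 t=2:+1/967680 = 1/2721600; 3j²(6 7 3; 4 -4 0) = Δ·Π!·Σ² = 32/7735  (sign -1)
I_A²/I_B² = (21/4862)/(32/7735) = 735/704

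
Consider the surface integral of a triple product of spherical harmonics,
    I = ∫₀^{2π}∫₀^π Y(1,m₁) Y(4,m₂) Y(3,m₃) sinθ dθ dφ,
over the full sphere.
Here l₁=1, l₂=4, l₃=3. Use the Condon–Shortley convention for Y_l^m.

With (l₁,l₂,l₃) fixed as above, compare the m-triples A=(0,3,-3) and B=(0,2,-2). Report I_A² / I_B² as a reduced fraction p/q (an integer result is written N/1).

Same 1,4,3: normalisation and zero-m 3j drop out of the ratio.
A: Δ: 2! 0! 6! / 9! → 1/252; sum: t=1:−1/720 = -1/720; 3j²(1 4 3; 0 3 -3) = Δ·Π!·Σ² = 1/36  (sign -1)
B: Δ: 2! 0! 6! / 9! → 1/252; sum: t=1:−1/120 = -1/120; 3j²(1 4 3; 0 2 -2) = Δ·Π!·Σ² = 1/21  (sign +1)
I_A²/I_B² = (1/36)/(1/21) = 7/12

7/12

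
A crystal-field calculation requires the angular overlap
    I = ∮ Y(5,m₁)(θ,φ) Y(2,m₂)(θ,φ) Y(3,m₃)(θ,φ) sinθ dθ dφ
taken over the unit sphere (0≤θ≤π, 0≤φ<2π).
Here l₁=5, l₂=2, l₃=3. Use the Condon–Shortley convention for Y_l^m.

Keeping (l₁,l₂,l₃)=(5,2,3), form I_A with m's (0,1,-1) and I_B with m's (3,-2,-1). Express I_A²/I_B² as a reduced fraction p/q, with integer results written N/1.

Shared (l₁,l₂,l₃)=(5,2,3): N and (l;000)² cancel in I_A²/I_B².
A: Δ = 4!·6!·0!/11! = 1/2310; Racah Σ t=3..3: t=3:−1/288 = -1/288; ⇒ 3j(5 2 3; 0 1 -1)² = 5/231, sgn -1
B: Δ = 4!·6!·0!/11! = 1/2310; Racah Σ t=0..0: t=0:+1/1152 = 1/1152; ⇒ 3j(5 2 3; 3 -2 -1)² = 1/33, sgn +1
I_A²/I_B² = (5/231)/(1/33) = 5/7

5/7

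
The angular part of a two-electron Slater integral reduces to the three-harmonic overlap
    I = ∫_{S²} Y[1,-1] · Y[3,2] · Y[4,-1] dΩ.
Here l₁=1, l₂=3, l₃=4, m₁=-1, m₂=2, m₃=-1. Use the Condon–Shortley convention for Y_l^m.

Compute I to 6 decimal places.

-0.106622

m-sum 0 ✓  L=8 even ✓  2≤4≤4 ✓
Π(2lᵢ+1) = 3×7×9 = 189
triangle coeff Δ(1,3,4) = 1/252
Σ_t [0,0]: t=0:+1/36 = 1/36
(3j)²=4/63 [(1 3 4; 0 0 0)], sign=+1
Σ_t [0,0]: t=0:+1/240 = 1/240
(3j)²=1/84 [(1 3 4; -1 2 -1)], sign=-1
⇒ 4πI² = 1/7
I = (-1)√(1/7/(4π)) = -0.10662181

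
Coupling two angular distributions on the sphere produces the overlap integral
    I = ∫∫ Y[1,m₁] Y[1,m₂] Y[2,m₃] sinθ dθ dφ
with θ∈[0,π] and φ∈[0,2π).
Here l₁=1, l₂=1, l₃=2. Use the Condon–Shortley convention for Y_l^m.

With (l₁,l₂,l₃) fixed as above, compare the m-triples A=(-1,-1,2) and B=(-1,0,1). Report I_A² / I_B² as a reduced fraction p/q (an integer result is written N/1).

Shared (l₁,l₂,l₃)=(1,1,2): N and (l;000)² cancel in I_A²/I_B².
A: Δ = 0!·2!·2!/5! = 1/30; Racah Σ t=0..0: t=0:+1/4 = 1/4; ⇒ 3j(1 1 2; -1 -1 2)² = 1/5, sgn +1
B: Δ = 0!·2!·2!/5! = 1/30; Racah Σ t=0..0: t=0:+1/2 = 1/2; ⇒ 3j(1 1 2; -1 0 1)² = 1/10, sgn -1
I_A²/I_B² = (1/5)/(1/10) = 2/1

2/1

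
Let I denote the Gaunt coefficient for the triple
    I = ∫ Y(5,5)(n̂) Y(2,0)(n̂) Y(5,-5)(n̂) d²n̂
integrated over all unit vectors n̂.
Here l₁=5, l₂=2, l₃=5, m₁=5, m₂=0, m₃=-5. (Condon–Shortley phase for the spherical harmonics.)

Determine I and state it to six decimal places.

m-sum 0 ✓  L=12 even ✓  3≤5≤7 ✓
Π(2lᵢ+1) = 11×5×11 = 605
triangle coeff Δ(5,2,5) = 1/38610
Σ_t [0,2]: t=0:+1/2880 t=1:−1/576 t=2:+1/2880 = -1/960
(3j)²=10/429 [(5 2 5; 0 0 0)], sign=+1
Σ_t [0,0]: t=0:+1/161280 = 1/161280
(3j)²=15/286 [(5 2 5; 5 0 -5)], sign=+1
⇒ 4πI² = 125/169
I = (+1)√(125/169/(4π)) = 0.24260890

0.242609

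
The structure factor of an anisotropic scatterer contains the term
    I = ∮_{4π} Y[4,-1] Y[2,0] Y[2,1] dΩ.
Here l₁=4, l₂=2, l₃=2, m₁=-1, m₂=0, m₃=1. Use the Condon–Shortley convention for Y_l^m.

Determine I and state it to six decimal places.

m-sum 0 ✓  L=8 even ✓  2≤2≤6 ✓
Π(2lᵢ+1) = 9×5×5 = 225
triangle coeff Δ(4,2,2) = 1/630
Σ_t [2,2]: t=2:+1/16 = 1/16
(3j)²=2/35 [(4 2 2; 0 0 0)], sign=+1
Σ_t [2,2]: t=2:+1/24 = 1/24
(3j)²=1/21 [(4 2 2; -1 0 1)], sign=-1
⇒ 4πI² = 30/49
I = (-1)√(30/49/(4π)) = -0.22072812

-0.220728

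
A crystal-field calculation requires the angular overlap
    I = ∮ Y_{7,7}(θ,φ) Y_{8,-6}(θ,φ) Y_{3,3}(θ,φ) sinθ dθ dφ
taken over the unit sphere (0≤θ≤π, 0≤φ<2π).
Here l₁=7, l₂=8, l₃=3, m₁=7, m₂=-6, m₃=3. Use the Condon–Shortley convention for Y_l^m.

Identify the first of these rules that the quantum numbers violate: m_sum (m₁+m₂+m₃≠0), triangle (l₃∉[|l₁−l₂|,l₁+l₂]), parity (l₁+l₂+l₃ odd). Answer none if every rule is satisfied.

m_sum

Σmᵢ = 4  ✗
l₃∈[|l₁−l₂|,l₁+l₂]=[1,15], have l₃=3
Σlᵢ = 18 ⇒ even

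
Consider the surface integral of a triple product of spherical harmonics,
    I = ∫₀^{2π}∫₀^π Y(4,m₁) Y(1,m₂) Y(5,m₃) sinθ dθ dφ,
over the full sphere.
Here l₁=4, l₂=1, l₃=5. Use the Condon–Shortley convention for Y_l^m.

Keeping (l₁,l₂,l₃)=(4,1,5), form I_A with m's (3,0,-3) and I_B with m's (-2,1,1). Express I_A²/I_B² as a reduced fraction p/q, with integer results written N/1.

Same 4,1,5: normalisation and zero-m 3j drop out of the ratio.
A: Δ: 0! 8! 2! / 11! → 1/495; sum: t=0:+1/5040 = 1/5040; 3j²(4 1 5; 3 0 -3) = Δ·Π!·Σ² = 16/495  (sign +1)
B: Δ: 0! 8! 2! / 11! → 1/495; sum: t=0:+1/2880 = 1/2880; 3j²(4 1 5; -2 1 1) = Δ·Π!·Σ² = 2/165  (sign +1)
I_A²/I_B² = (16/495)/(2/165) = 8/3

8/3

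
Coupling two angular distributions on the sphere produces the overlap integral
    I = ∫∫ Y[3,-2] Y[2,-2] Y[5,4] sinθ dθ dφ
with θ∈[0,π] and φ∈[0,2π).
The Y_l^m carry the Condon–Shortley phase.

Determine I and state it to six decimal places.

Checks pass: Σm=0; 10 even; l₃=5∈[1,5].
(2·3+1)(2·2+1)(2·5+1) = 385
Δ: 0! 6! 4! / 11! → 1/2310
sum: t=0:+1/144 = 1/144
3j²(3 2 5; 0 0 0) = Δ·Π!·Σ² = 10/231  (sign -1)
sum: t=0:+1/2880 = 1/2880
3j²(3 2 5; -2 -2 4) = Δ·Π!·Σ² = 3/55  (sign -1)
combine: 4πI² = 385·10/231·3/55 = 10/11
take √, sign +1: I = 0.26896683

0.268967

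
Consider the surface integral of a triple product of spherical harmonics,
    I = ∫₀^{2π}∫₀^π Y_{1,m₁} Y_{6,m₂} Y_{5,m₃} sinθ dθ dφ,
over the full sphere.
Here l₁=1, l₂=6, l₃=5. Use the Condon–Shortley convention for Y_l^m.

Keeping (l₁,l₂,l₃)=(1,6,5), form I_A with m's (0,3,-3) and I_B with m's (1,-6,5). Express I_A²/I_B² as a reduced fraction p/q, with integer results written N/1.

Shared (l₁,l₂,l₃)=(1,6,5): N and (l;000)² cancel in I_A²/I_B².
A: Δ = 2!·0!·10!/13! = 1/858; Racah Σ t=1..1: t=1:−1/80640 = -1/80640; ⇒ 3j(1 6 5; 0 3 -3)² = 9/286, sgn -1
B: Δ = 2!·0!·10!/13! = 1/858; Racah Σ t=0..0: t=0:+1/7257600 = 1/7257600; ⇒ 3j(1 6 5; 1 -6 5)² = 1/13, sgn +1
I_A²/I_B² = (9/286)/(1/13) = 9/22

9/22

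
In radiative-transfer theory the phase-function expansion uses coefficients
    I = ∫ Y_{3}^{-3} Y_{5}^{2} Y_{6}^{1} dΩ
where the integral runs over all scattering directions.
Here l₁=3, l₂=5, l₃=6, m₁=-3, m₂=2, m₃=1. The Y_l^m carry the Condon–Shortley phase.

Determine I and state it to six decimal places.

0.145631

Rules hold: Σm=0, L=14 even, 2≤6≤8.
N = 7·11·13 = 1001
Δ = 2!·4!·8!/15! = 1/675675
Racah Σ t=0..2: t=0:+1/8640 t=1:−1/2304 t=2:+1/8640 = -7/34560
⇒ 3j(3 5 6; 0 0 0)² = 7/429, sgn -1
Racah Σ t=2..2: t=2:+1/34560 = 1/34560
⇒ 3j(3 5 6; -3 2 1)² = 7/429, sgn -1
4πI² = N·(3j₀)²·(3jₘ)² = 343/1287
I = +1·√(0.266511/4π) = 0.14563067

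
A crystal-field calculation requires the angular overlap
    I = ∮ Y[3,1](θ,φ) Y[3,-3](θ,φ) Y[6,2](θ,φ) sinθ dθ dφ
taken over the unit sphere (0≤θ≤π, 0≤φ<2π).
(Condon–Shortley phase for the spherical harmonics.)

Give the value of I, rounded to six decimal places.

Rules hold: Σm=0, L=12 even, 0≤6≤6.
N = 7·7·13 = 637
Δ = 0!·6!·6!/13! = 1/12012
Racah Σ t=0..0: t=0:+1/1296 = 1/1296
⇒ 3j(3 3 6; 0 0 0)² = 100/3003, sgn +1
Racah Σ t=0..0: t=0:+1/34560 = 1/34560
⇒ 3j(3 3 6; 1 -3 2)² = 1/429, sgn +1
4πI² = N·(3j₀)²·(3jₘ)² = 700/14157
I = +1·√(0.0494455/4π) = 0.06272757

0.062728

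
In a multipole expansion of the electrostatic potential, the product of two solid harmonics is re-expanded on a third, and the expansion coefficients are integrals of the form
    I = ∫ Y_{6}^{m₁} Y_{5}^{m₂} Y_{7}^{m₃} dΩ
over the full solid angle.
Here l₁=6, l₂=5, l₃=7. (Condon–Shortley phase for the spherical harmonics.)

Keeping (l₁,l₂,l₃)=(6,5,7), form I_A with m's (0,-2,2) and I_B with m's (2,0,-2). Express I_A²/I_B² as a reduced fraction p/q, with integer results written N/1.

98/1

l's match ⇒ only the (l;m) 3-j factors differ between A and B.
A: triangle coeff Δ(6,5,7) = 1/174594420; Σ_t [0,3]: t=0:+1/1244160 t=1:−1/207360 t=2:+1/276480 t=3:−1/3110400 = -1/1382400; (3j)²=189/92378 [(6 5 7; 0 -2 2)], sign=+1
B: triangle coeff Δ(6,5,7) = 1/174594420; Σ_t [0,4]: t=0:+1/1658880 t=1:−1/207360 t=2:+1/207360 t=3:−1/1451520 t=4:+1/116121600 = -1/12902400; (3j)²=27/1293292 [(6 5 7; 2 0 -2)], sign=+1
I_A²/I_B² = (189/92378)/(27/1293292) = 98/1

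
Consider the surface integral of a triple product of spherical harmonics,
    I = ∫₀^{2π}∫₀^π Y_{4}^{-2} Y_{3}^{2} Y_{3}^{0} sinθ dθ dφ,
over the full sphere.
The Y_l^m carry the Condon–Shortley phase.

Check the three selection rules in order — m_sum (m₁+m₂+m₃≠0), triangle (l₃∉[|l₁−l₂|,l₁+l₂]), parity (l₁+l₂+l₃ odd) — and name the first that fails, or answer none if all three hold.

none

azimuthal sum: -2 + 2 + 0 = 0  ✓
1 ≤ 3 ≤ 7 (triangle on l)  ✓
L = 4 + 3 + 3 = 10 (even)  ✓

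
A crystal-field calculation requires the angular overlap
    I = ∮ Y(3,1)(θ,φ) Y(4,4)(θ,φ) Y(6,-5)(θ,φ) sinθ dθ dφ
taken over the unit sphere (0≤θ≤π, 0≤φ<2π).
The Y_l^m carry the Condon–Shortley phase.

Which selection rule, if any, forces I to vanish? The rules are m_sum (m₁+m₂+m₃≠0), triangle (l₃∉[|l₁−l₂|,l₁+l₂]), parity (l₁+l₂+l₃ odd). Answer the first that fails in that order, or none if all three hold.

parity

azimuthal sum: 1 + 4 − 5 = 0  ✓
1 ≤ 6 ≤ 7 (triangle on l)  ✓
L = 3 + 4 + 6 = 13 (odd)  ✗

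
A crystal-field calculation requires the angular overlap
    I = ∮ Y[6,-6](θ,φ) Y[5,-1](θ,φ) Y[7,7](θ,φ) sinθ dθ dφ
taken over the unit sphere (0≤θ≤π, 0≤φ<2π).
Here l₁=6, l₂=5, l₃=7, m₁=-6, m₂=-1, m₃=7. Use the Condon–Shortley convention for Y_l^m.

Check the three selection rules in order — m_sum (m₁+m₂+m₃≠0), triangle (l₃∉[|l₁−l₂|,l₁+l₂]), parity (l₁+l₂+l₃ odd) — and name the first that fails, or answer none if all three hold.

none

m₁+m₂+m₃ = -6 − 1 + 7 = 0  ✓
triangle: |6−5|=1 ≤ l₃=7 ≤ 6+5=11  ✓
parity: l₁+l₂+l₃ = 18 is even  ✓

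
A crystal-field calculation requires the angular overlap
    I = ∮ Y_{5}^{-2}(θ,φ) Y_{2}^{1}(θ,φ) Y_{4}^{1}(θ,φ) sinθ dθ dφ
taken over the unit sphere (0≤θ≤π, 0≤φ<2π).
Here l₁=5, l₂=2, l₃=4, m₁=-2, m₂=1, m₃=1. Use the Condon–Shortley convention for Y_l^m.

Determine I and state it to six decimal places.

0.000000

L=11 odd ⇒ parity kills the (l;000) factor ⇒ I = 0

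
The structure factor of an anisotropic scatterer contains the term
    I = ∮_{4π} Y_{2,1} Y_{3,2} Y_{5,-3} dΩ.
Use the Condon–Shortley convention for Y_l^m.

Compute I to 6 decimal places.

m-sum 0 ✓  L=10 even ✓  1≤5≤5 ✓
Π(2lᵢ+1) = 5×7×11 = 385
triangle coeff Δ(2,3,5) = 1/2310
Σ_t [0,0]: t=0:+1/144 = 1/144
(3j)²=10/231 [(2 3 5; 0 0 0)], sign=-1
Σ_t [0,0]: t=0:+1/720 = 1/720
(3j)²=8/165 [(2 3 5; 1 2 -3)], sign=+1
⇒ 4πI² = 80/99
I = (-1)√(80/99/(4π)) = -0.25358436

-0.253584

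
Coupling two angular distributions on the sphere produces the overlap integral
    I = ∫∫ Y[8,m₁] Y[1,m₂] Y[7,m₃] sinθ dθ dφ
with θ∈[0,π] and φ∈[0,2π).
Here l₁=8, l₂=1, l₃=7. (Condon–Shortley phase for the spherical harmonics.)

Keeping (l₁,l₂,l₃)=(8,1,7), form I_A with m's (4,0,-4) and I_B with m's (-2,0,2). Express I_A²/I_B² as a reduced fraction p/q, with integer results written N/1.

Same 8,1,7: normalisation and zero-m 3j drop out of the ratio.
A: Δ: 2! 14! 0! / 17! → 1/2040; sum: t=1:−1/239500800 = -1/239500800; 3j²(8 1 7; 4 0 -4) = Δ·Π!·Σ² = 2/85  (sign +1)
B: Δ: 2! 14! 0! / 17! → 1/2040; sum: t=1:−1/43545600 = -1/43545600; 3j²(8 1 7; -2 0 2) = Δ·Π!·Σ² = 1/34  (sign +1)
I_A²/I_B² = (2/85)/(1/34) = 4/5

4/5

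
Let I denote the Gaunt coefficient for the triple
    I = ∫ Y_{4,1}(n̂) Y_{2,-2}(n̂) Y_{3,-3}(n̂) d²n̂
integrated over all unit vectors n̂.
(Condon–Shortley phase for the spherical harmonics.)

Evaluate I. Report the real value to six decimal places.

0.000000

1 − 2 − 3 = -4 ≠ 0: azimuthal integral kills it; I = 0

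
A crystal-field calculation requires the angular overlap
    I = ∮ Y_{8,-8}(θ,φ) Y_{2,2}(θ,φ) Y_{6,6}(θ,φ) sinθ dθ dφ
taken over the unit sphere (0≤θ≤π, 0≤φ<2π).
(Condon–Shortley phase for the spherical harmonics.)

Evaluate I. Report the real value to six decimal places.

0.362034

Checks pass: Σm=0; 16 even; l₃=6∈[6,10].
(2·8+1)(2·2+1)(2·6+1) = 1105
Δ: 4! 12! 0! / 17! → 1/30940
sum: t=2:+1/2073600 = 1/2073600
3j²(8 2 6; 0 0 0) = Δ·Π!·Σ² = 28/1105  (sign +1)
sum: t=4:+1/11496038400 = 1/11496038400
3j²(8 2 6; -8 2 6) = Δ·Π!·Σ² = 1/17  (sign +1)
combine: 4πI² = 1105·28/1105·1/17 = 28/17
take √, sign +1: I = 0.36203422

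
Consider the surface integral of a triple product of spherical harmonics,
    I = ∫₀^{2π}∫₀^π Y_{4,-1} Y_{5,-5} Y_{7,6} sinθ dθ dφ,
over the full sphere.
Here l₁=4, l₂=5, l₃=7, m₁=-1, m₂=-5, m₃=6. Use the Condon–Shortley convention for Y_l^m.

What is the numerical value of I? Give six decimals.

-0.207103

Checks pass: Σm=0; 16 even; l₃=7∈[1,9].
(2·4+1)(2·5+1)(2·7+1) = 1485
Δ: 2! 6! 8! / 17! → 1/6126120
sum: t=0:+1/69120 t=1:−1/20736 t=2:+1/69120 = -1/51840
3j²(4 5 7; 0 0 0) = Δ·Π!·Σ² = 280/21879  (sign +1)
sum: t=0:+1/9676800 = 1/9676800
3j²(4 5 7; -1 -5 6) = Δ·Π!·Σ² = 27/952  (sign -1)
combine: 4πI² = 1485·280/21879·27/952 = 2025/3757
take √, sign -1: I = -0.20710328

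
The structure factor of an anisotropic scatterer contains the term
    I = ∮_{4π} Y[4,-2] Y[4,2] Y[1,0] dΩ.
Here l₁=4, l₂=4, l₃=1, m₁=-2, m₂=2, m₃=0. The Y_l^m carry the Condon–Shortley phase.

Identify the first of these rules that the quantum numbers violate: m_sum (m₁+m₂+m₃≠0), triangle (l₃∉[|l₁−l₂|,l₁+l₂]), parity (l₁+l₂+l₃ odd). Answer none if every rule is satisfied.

parity

Σmᵢ = 0  ✓
l₃∈[|l₁−l₂|,l₁+l₂]=[0,8], have l₃=1  ✓
Σlᵢ = 9 ⇒ odd  ✗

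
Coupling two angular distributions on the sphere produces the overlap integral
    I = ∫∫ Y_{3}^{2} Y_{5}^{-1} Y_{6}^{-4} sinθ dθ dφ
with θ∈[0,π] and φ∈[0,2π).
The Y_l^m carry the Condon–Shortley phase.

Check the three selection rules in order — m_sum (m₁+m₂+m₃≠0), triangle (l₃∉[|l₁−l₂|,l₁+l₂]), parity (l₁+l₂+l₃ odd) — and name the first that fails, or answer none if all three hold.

azimuthal sum: 2 − 1 − 4 = -3  ✗
2 ≤ 6 ≤ 8 (triangle on l)
L = 3 + 5 + 6 = 14 (even)

m_sum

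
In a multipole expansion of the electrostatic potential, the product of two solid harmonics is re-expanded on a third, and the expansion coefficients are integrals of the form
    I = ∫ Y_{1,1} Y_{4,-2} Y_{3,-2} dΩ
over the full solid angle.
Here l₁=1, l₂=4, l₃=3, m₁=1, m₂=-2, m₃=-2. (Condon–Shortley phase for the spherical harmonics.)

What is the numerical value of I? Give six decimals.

0.000000

Σmᵢ = -3 ≠ 0, so the φ-integral vanishes; I = 0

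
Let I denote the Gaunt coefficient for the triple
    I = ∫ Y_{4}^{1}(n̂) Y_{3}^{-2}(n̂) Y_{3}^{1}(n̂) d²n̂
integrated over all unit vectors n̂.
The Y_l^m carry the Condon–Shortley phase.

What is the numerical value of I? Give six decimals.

Rules hold: Σm=0, L=10 even, 1≤3≤7.
N = 9·7·7 = 441
Δ = 4!·4!·2!/11! = 1/34650
Racah Σ t=1..3: t=1:−1/72 t=2:+1/16 t=3:−1/72 = 5/144
⇒ 3j(4 3 3; 0 0 0)² = 2/77, sgn -1
Racah Σ t=0..1: t=0:+1/144 t=1:−1/48 = -1/72
⇒ 3j(4 3 3; 1 -2 1)² = 16/693, sgn -1
4πI² = N·(3j₀)²·(3jₘ)² = 32/121
I = +1·√(0.264463/4π) = 0.14506992

0.145070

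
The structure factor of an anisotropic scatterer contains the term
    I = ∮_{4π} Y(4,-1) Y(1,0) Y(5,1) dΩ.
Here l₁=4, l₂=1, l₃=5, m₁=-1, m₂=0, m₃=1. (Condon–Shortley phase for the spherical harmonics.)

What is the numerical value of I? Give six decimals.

Rules hold: Σm=0, L=10 even, 3≤5≤5.
N = 9·3·11 = 297
Δ = 0!·8!·2!/11! = 1/495
Racah Σ t=0..0: t=0:+1/576 = 1/576
⇒ 3j(4 1 5; 0 0 0)² = 5/99, sgn -1
Racah Σ t=0..0: t=0:+1/720 = 1/720
⇒ 3j(4 1 5; -1 0 1)² = 8/165, sgn +1
4πI² = N·(3j₀)²·(3jₘ)² = 8/11
I = -1·√(0.727273/4π) = -0.24057125

-0.240571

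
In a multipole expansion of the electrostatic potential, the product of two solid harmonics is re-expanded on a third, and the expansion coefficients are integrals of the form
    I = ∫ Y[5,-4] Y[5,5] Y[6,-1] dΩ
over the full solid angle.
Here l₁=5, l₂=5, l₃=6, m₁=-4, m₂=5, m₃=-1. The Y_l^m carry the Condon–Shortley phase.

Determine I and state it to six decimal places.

m-sum 0 ✓  L=16 even ✓  0≤6≤10 ✓
Π(2lᵢ+1) = 11×11×13 = 1573
triangle coeff Δ(5,5,6) = 1/28588560
Σ_t [0,4]: t=0:+1/345600 t=1:−1/13824 t=2:+1/5184 t=3:−1/13824 t=4:+1/345600 = 7/129600
(3j)²=80/7293 [(5 5 6; 0 0 0)], sign=+1
Σ_t [4,4]: t=4:+1/2073600 = 1/2073600
(3j)²=63/9724 [(5 5 6; -4 5 -1)], sign=-1
⇒ 4πI² = 420/3757
I = (-1)√(420/3757/(4π)) = -0.09431898

-0.094319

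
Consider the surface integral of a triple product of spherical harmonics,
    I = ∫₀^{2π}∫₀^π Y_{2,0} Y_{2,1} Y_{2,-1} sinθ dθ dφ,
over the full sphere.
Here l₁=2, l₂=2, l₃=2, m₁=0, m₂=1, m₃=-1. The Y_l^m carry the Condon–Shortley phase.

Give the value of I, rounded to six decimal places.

Rules hold: Σm=0, L=6 even, 0≤2≤4.
N = 5·5·5 = 125
Δ = 2!·2!·2!/7! = 1/630
Racah Σ t=0..2: t=0:+1/8 t=1:−1/1 t=2:+1/8 = -3/4
⇒ 3j(2 2 2; 0 0 0)² = 2/35, sgn -1
Racah Σ t=1..2: t=1:−1/2 t=2:+1/4 = -1/4
⇒ 3j(2 2 2; 0 1 -1)² = 1/70, sgn +1
4πI² = N·(3j₀)²·(3jₘ)² = 5/49
I = -1·√(0.102041/4π) = -0.09011188

-0.090112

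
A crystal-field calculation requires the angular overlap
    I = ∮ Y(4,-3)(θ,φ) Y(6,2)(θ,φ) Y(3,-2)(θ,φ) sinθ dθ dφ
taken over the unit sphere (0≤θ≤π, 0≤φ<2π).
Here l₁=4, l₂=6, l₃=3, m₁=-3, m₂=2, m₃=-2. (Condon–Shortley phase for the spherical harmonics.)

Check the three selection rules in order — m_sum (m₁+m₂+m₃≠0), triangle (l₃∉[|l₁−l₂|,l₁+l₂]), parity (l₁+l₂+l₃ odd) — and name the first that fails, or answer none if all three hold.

azimuthal sum: -3 + 2 − 2 = -3  ✗
2 ≤ 3 ≤ 10 (triangle on l)
L = 4 + 6 + 3 = 13 (odd)

m_sum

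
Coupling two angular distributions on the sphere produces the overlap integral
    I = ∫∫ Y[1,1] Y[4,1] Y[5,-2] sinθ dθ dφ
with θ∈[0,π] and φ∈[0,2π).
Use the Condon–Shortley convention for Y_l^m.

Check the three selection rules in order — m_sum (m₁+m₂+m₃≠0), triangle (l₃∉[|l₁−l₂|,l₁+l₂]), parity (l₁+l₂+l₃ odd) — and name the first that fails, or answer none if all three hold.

none

m₁+m₂+m₃ = 1 + 1 − 2 = 0  ✓
triangle: |1−4|=3 ≤ l₃=5 ≤ 1+4=5  ✓
parity: l₁+l₂+l₃ = 10 is even  ✓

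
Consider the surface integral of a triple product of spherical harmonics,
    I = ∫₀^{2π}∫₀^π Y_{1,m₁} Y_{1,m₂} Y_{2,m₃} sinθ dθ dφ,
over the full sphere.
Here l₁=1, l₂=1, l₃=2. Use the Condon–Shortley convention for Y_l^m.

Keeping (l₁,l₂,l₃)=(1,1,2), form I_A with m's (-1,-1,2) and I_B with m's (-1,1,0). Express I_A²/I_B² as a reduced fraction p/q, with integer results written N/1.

Shared (l₁,l₂,l₃)=(1,1,2): N and (l;000)² cancel in I_A²/I_B².
A: Δ = 0!·2!·2!/5! = 1/30; Racah Σ t=0..0: t=0:+1/4 = 1/4; ⇒ 3j(1 1 2; -1 -1 2)² = 1/5, sgn +1
B: Δ = 0!·2!·2!/5! = 1/30; Racah Σ t=0..0: t=0:+1/4 = 1/4; ⇒ 3j(1 1 2; -1 1 0)² = 1/30, sgn +1
I_A²/I_B² = (1/5)/(1/30) = 6/1

6/1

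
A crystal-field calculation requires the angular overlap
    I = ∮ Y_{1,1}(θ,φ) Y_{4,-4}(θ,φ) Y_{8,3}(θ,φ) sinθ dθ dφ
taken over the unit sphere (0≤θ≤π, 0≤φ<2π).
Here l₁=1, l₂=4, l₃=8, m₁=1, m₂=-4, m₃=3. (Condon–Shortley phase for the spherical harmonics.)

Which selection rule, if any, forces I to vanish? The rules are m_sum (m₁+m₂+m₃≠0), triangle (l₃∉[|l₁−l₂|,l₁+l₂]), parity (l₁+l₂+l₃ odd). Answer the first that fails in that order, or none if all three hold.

triangle

azimuthal sum: 1 − 4 + 3 = 0  ✓
3 ≤ 8 ≤ 5 (triangle on l)  ✗
L = 1 + 4 + 8 = 13 (odd)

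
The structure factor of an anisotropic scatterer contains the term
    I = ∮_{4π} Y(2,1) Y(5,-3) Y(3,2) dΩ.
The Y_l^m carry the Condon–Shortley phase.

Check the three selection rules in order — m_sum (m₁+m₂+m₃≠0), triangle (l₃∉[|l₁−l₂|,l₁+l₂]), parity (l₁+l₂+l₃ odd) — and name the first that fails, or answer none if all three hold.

none

Σmᵢ = 0  ✓
l₃∈[|l₁−l₂|,l₁+l₂]=[3,7], have l₃=3  ✓
Σlᵢ = 10 ⇒ even  ✓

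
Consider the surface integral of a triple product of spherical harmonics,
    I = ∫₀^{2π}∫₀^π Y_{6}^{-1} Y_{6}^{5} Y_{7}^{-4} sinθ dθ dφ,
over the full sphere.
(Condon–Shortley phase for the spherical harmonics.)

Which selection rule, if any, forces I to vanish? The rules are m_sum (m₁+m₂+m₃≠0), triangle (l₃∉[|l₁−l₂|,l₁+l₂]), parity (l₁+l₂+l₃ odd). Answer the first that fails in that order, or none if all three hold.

azimuthal sum: -1 + 5 − 4 = 0  ✓
0 ≤ 7 ≤ 12 (triangle on l)  ✓
L = 6 + 6 + 7 = 19 (odd)  ✗

parity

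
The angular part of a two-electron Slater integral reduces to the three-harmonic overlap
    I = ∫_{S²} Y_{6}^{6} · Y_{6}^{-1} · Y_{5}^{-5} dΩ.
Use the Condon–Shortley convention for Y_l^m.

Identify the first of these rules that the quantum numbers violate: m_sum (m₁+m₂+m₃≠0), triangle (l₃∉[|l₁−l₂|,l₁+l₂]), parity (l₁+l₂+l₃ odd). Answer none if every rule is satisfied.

parity

Σmᵢ = 0  ✓
l₃∈[|l₁−l₂|,l₁+l₂]=[0,12], have l₃=5  ✓
Σlᵢ = 17 ⇒ odd  ✗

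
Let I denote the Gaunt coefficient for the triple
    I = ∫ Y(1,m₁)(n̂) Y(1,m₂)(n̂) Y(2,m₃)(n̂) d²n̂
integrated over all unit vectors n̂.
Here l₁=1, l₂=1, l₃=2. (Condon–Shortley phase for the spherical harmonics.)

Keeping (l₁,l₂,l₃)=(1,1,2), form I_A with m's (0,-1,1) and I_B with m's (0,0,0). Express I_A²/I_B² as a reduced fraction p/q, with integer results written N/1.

3/4

l's match ⇒ only the (l;m) 3-j factors differ between A and B.
A: triangle coeff Δ(1,1,2) = 1/30; Σ_t [0,0]: t=0:+1/2 = 1/2; (3j)²=1/10 [(1 1 2; 0 -1 1)], sign=-1
B: triangle coeff Δ(1,1,2) = 1/30; Σ_t [0,0]: t=0:+1/1 = 1/1; (3j)²=2/15 [(1 1 2; 0 0 0)], sign=+1
I_A²/I_B² = (1/10)/(2/15) = 3/4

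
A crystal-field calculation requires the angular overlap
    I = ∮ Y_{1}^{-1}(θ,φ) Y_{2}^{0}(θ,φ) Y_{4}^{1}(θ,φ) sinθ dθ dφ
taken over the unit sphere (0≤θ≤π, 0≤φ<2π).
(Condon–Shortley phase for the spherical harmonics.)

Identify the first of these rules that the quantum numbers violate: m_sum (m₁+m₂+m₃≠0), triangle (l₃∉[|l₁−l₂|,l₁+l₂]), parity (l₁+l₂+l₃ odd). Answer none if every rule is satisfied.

m₁+m₂+m₃ = -1 + 0 + 1 = 0  ✓
triangle: |1−2|=1 ≤ l₃=4 ≤ 1+2=3  ✗
parity: l₁+l₂+l₃ = 7 is odd

triangle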